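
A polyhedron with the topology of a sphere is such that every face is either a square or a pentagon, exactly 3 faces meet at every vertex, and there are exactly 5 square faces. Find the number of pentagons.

Let x be the number of pentagons; then F = 5 + x.
Edge–face incidences: 2E = 4·5 + 5·x = 20 + 5x.
Every vertex has degree 3, so 3V = 2E.
Euler: V − E + F = 2 ⇒ (2E)/3 − E + (5 + x) = 2.
Multiply by 6: 2·(2E) − 3·(2E) + 6·(5 + x) = 12, i.e. 30 + 6x − (20 + 5x) = 12.
Collecting terms: x + 10 = 12, so x = 2.
Then 2E = 20 + 5·2 = 30, so E = 15, V = 2E/3 = 10, F = 5 + 2 = 7.

2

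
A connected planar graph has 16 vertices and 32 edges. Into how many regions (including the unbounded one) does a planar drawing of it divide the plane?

18

Euler's formula for a connected plane graph: V − E + F = 2, so F = 2 − 16 + 32 = 18.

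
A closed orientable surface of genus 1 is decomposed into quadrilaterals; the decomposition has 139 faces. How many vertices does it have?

χ = 2 − 2·1 = 0, and every face is a square so 4F = 2E.
E = 4·139/2 = 278. Then V = 0 + E − F = 0 + 278 − 139 = 139.

139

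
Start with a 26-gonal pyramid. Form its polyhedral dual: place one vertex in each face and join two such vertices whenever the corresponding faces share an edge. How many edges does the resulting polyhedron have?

52

The base solid has V = 27, E = 52, F = 27.
The dual swaps V and F and preserves E: V′ = F = 27, E′ = E = 52, F′ = V = 27.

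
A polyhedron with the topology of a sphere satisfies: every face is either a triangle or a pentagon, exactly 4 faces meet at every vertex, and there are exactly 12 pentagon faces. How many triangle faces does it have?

Let x be the number of triangles; then F = 12 + x.
Edge–face incidences: 2E = 5·12 + 3·x = 60 + 3x.
Every vertex has degree 4, so 4V = 2E.
Euler: V − E + F = 2 ⇒ (2E)/4 − E + (12 + x) = 2.
Multiply by 8: 2·(2E) − 4·(2E) + 8·(12 + x) = 16, i.e. 96 + 8x − 2·(60 + 3x) = 16.
Collecting terms: 2x − 24 = 16, so 2x = 40, so x = 20.
Then 2E = 60 + 3·20 = 120, so E = 60, V = 2E/4 = 30, F = 12 + 20 = 32.

20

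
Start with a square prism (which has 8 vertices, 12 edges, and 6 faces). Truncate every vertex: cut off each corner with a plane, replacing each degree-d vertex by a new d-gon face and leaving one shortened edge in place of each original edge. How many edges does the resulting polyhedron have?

Truncation replaces each original edge-end by a new vertex, so V′ = 2E = 24.
Each original edge survives, and each old vertex of degree d contributes d new edges; summing degrees gives Σd = 2E, so E′ = E + 2E = 3E = 36.
Each original face survives and each original vertex becomes one new face: F′ = F + V = 14.

36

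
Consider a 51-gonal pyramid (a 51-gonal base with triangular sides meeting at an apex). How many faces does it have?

A pyramid on an n-gon base has one n-gon and n triangles: V = 51 + 1 = 52, E = 2·51 = 102, F = 51 + 1 = 52.

52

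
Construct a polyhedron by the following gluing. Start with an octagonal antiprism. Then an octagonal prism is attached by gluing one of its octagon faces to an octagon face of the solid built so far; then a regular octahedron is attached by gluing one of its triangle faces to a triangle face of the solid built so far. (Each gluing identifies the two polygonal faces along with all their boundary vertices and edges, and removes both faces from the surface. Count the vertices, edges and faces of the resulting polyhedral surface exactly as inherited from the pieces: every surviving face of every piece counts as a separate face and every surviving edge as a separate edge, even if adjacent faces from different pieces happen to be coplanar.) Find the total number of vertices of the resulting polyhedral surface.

An octagonal antiprism: V=16, E=32, F=18.
Attach an octagonal prism (V=16, E=24, F=10) along an 8-gon: merge 8 vertices and 8 edges, delete both glued faces → V=24, E=48, F=26.
Attach a regular octahedron (V=6, E=12, F=8) along a 3-gon: merge 3 vertices and 3 edges, delete both glued faces → V=27, E=57, F=32.
Check: V − E + F = 27 − 57 + 32 = 2.

27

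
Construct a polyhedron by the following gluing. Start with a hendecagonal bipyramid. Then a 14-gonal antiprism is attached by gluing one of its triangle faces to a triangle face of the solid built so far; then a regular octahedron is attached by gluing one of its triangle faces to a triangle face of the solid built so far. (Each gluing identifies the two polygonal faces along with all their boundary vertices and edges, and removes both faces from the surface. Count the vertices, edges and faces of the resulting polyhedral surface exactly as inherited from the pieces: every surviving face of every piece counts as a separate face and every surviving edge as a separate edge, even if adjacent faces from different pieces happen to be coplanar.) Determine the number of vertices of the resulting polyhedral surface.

A hendecagonal bipyramid: V=13, E=33, F=22.
Attach a 14-gonal antiprism (V=28, E=56, F=30) along a 3-gon: merge 3 vertices and 3 edges, delete both glued faces → V=38, E=86, F=50.
Attach a regular octahedron (V=6, E=12, F=8) along a 3-gon: merge 3 vertices and 3 edges, delete both glued faces → V=41, E=95, F=56.
Check: V − E + F = 41 − 95 + 56 = 2.

41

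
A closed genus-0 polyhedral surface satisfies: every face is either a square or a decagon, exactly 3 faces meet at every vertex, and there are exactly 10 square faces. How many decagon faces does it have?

2

Let x be the number of decagons; then F = 10 + x.
Edge–face incidences: 2E = 4·10 + 10·x = 40 + 10x.
Every vertex has degree 3, so 3V = 2E.
Euler: V − E + F = 2 ⇒ (2E)/3 − E + (10 + x) = 2.
Multiply by 6: 2·(2E) − 3·(2E) + 6·(10 + x) = 12, i.e. 60 + 6x − (40 + 10x) = 12.
Collecting terms: −4x + 20 = 12, so −4x = −8, so x = 2.
Then 2E = 40 + 10·2 = 60, so E = 30, V = 2E/3 = 20, F = 10 + 2 = 12.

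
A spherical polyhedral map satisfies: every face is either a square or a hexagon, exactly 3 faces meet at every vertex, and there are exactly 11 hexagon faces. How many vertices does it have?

Let x be the number of squares; then F = 11 + x.
Edge–face incidences: 2E = 6·11 + 4·x = 66 + 4x.
Every vertex has degree 3, so 3V = 2E.
Euler: V − E + F = 2 ⇒ (2E)/3 − E + (11 + x) = 2.
Multiply by 6: 2·(2E) − 3·(2E) + 6·(11 + x) = 12, i.e. 66 + 6x − (66 + 4x) = 12.
Collecting terms: 2x = 12, so x = 6.
Then 2E = 66 + 4·6 = 90, so E = 45, V = 2E/3 = 30, F = 11 + 6 = 17.

30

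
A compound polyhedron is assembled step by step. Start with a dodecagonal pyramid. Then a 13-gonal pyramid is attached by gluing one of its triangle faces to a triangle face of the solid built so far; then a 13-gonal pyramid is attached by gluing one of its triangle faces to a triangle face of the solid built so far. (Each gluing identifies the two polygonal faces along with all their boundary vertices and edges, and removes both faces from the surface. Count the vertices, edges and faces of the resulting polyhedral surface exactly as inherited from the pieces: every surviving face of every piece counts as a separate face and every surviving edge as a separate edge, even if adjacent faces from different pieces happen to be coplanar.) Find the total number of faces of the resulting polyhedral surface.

A dodecagonal pyramid: V=13, E=24, F=13.
Attach a 13-gonal pyramid (V=14, E=26, F=14) along a 3-gon: merge 3 vertices and 3 edges, delete both glued faces → V=24, E=47, F=25.
Attach a 13-gonal pyramid (V=14, E=26, F=14) along a 3-gon: merge 3 vertices and 3 edges, delete both glued faces → V=35, E=70, F=37.
Check: V − E + F = 35 − 70 + 37 = 2.

37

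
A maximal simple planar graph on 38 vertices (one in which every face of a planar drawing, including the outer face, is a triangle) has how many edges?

In a plane triangulation 3F = 2E and V − E + F = 2, so E = 3V − 6 = 3·38 − 6 = 108.

108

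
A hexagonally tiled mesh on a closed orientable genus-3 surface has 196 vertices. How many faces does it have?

100

χ = 2 − 2·3 = -4, and every face is a hexagon so 6F = 2E.
V − E + F = -4 with E = 6F/2 gives 196 − (6/2 − 1)·F = -4, so F = 100 and E = 300.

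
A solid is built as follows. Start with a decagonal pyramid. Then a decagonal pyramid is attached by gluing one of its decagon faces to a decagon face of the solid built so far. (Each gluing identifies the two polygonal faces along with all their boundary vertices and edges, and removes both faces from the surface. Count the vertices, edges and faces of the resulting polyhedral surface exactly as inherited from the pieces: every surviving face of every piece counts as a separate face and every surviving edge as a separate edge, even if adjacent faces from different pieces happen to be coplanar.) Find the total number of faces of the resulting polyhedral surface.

20

A decagonal pyramid: V=11, E=20, F=11.
Attach a decagonal pyramid (V=11, E=20, F=11) along a 10-gon: merge 10 vertices and 10 edges, delete both glued faces → V=12, E=30, F=20.
Check: V − E + F = 12 − 30 + 20 = 2.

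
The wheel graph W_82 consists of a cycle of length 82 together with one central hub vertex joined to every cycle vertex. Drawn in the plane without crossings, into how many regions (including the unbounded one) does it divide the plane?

W_82 has V = 82 + 1 = 83 vertices and E = 2·82 = 164 edges.
By Euler's formula F = 2 − V + E = 2 − 83 + 164 = 83.

83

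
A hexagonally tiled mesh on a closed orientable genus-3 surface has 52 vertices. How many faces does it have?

χ = 2 − 2·3 = -4, and every face is a hexagon so 6F = 2E.
V − E + F = -4 with E = 6F/2 gives 52 − (6/2 − 1)·F = -4, so F = 28 and E = 84.

28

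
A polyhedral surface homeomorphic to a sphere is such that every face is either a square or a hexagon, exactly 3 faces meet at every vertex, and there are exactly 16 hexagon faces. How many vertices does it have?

Let x be the number of squares; then F = 16 + x.
Edge–face incidences: 2E = 6·16 + 4·x = 96 + 4x.
Every vertex has degree 3, so 3V = 2E.
Euler: V − E + F = 2 ⇒ (2E)/3 − E + (16 + x) = 2.
Multiply by 6: 2·(2E) − 3·(2E) + 6·(16 + x) = 12, i.e. 96 + 6x − (96 + 4x) = 12.
Collecting terms: 2x = 12, so x = 6.
Then 2E = 96 + 4·6 = 120, so E = 60, V = 2E/3 = 40, F = 16 + 6 = 22.

40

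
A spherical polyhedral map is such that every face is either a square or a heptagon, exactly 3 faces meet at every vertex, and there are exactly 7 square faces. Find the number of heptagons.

2

Let x be the number of heptagons; then F = 7 + x.
Edge–face incidences: 2E = 4·7 + 7·x = 28 + 7x.
Every vertex has degree 3, so 3V = 2E.
Euler: V − E + F = 2 ⇒ (2E)/3 − E + (7 + x) = 2.
Multiply by 6: 2·(2E) − 3·(2E) + 6·(7 + x) = 12, i.e. 42 + 6x − (28 + 7x) = 12.
Collecting terms: −x + 14 = 12, so −x = −2, so x = 2.
Then 2E = 28 + 7·2 = 42, so E = 21, V = 2E/3 = 14, F = 7 + 2 = 9.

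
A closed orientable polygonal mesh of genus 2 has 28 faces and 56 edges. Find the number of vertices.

26

For a closed orientable surface of genus 2, χ = 2 − 2·2 = -2.
V = -2 + E − F = -2 + 56 − 28 = 26.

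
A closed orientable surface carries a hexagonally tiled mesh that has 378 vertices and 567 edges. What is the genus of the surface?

Every face is a hexagon and each edge borders two faces, so 6F = 2·567, giving F = 189.
χ = V − E + F = 378 − 567 + 189 = 0.
For a closed orientable surface χ = 2 − 2g, so g = (2 − (0))/2 = 1.

1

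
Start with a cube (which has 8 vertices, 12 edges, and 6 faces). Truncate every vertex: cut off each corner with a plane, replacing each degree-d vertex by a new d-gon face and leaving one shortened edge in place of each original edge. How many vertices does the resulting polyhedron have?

24

Truncation replaces each original edge-end by a new vertex, so V′ = 2E = 24.
Each original edge survives, and each old vertex of degree d contributes d new edges; summing degrees gives Σd = 2E, so E′ = E + 2E = 3E = 36.
Each original face survives and each original vertex becomes one new face: F′ = F + V = 14.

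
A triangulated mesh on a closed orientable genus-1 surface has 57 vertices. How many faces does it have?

114

χ = 2 − 2·1 = 0, and every face is a triangle so 3F = 2E.
V − E + F = 0 with E = 3F/2 gives 57 − (3/2 − 1)·F = 0, so F = 114 and E = 171.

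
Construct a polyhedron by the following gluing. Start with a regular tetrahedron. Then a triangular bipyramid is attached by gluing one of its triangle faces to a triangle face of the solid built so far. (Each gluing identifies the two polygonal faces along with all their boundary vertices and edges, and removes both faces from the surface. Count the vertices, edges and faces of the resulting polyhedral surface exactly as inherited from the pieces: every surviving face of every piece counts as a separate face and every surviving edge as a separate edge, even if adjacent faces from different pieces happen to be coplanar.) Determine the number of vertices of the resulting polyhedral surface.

6

A regular tetrahedron: V=4, E=6, F=4.
Attach a triangular bipyramid (V=5, E=9, F=6) along a 3-gon: merge 3 vertices and 3 edges, delete both glued faces → V=6, E=12, F=8.
Check: V − E + F = 6 − 12 + 8 = 2.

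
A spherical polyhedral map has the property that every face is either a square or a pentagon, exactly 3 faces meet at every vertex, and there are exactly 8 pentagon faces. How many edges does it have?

Let x be the number of squares; then F = 8 + x.
Edge–face incidences: 2E = 5·8 + 4·x = 40 + 4x.
Every vertex has degree 3, so 3V = 2E.
Euler: V − E + F = 2 ⇒ (2E)/3 − E + (8 + x) = 2.
Multiply by 6: 2·(2E) − 3·(2E) + 6·(8 + x) = 12, i.e. 48 + 6x − (40 + 4x) = 12.
Collecting terms: 2x + 8 = 12, so 2x = 4, so x = 2.
Then 2E = 40 + 4·2 = 48, so E = 24, V = 2E/3 = 16, F = 8 + 2 = 10.

24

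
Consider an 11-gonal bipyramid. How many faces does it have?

A bipyramid over an n-gon has 2n triangular faces and n + 2 vertices: V = 11 + 2 = 13, E = 3·11 = 33, F = 2·11 = 22.

22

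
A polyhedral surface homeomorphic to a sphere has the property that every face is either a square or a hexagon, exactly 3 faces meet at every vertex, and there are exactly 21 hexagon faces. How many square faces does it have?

Let x be the number of squares; then F = 21 + x.
Edge–face incidences: 2E = 6·21 + 4·x = 126 + 4x.
Every vertex has degree 3, so 3V = 2E.
Euler: V − E + F = 2 ⇒ (2E)/3 − E + (21 + x) = 2.
Multiply by 6: 2·(2E) − 3·(2E) + 6·(21 + x) = 12, i.e. 126 + 6x − (126 + 4x) = 12.
Collecting terms: 2x = 12, so x = 6.
Then 2E = 126 + 4·6 = 150, so E = 75, V = 2E/3 = 50, F = 21 + 6 = 27.

6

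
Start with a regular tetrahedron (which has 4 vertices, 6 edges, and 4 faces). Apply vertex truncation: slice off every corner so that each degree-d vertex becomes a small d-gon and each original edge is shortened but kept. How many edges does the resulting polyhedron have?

18

Truncation replaces each original edge-end by a new vertex, so V′ = 2E = 12.
Each original edge survives, and each old vertex of degree d contributes d new edges; summing degrees gives Σd = 2E, so E′ = E + 2E = 3E = 18.
Each original face survives and each original vertex becomes one new face: F′ = F + V = 8.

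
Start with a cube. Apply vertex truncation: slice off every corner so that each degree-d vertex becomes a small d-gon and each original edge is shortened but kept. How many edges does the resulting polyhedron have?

The base solid has V = 8, E = 12, F = 6.
Truncation replaces each original edge-end by a new vertex, so V′ = 2E = 24.
Each original edge survives, and each old vertex of degree d contributes d new edges; summing degrees gives Σd = 2E, so E′ = E + 2E = 3E = 36.
Each original face survives and each original vertex becomes one new face: F′ = F + V = 14.

36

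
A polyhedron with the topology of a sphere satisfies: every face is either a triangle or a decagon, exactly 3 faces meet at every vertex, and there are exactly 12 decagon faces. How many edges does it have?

90

Let x be the number of triangles; then F = 12 + x.
Edge–face incidences: 2E = 10·12 + 3·x = 120 + 3x.
Every vertex has degree 3, so 3V = 2E.
Euler: V − E + F = 2 ⇒ (2E)/3 − E + (12 + x) = 2.
Multiply by 6: 2·(2E) − 3·(2E) + 6·(12 + x) = 12, i.e. 72 + 6x − (120 + 3x) = 12.
Collecting terms: 3x − 48 = 12, so 3x = 60, so x = 20.
Then 2E = 120 + 3·20 = 180, so E = 90, V = 2E/3 = 60, F = 12 + 20 = 32.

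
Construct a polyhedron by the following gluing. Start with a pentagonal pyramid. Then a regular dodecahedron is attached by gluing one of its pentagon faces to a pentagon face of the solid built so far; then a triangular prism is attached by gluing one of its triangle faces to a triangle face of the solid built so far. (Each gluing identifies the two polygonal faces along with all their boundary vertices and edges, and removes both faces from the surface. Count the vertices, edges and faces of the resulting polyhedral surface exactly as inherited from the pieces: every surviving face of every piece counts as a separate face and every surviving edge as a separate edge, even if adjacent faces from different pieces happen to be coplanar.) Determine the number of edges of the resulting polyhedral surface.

A pentagonal pyramid: V=6, E=10, F=6.
Attach a regular dodecahedron (V=20, E=30, F=12) along a 5-gon: merge 5 vertices and 5 edges, delete both glued faces → V=21, E=35, F=16.
Attach a triangular prism (V=6, E=9, F=5) along a 3-gon: merge 3 vertices and 3 edges, delete both glued faces → V=24, E=41, F=19.
Check: V − E + F = 24 − 41 + 19 = 2.

41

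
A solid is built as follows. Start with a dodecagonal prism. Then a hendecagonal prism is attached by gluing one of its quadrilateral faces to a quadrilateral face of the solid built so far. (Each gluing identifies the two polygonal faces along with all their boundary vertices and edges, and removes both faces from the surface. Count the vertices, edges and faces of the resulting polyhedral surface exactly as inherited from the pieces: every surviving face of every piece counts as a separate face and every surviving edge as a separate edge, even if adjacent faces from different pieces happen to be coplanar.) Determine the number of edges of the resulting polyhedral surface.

A dodecagonal prism: V=24, E=36, F=14.
Attach a hendecagonal prism (V=22, E=33, F=13) along a 4-gon: merge 4 vertices and 4 edges, delete both glued faces → V=42, E=65, F=25.
Check: V − E + F = 42 − 65 + 25 = 2.

65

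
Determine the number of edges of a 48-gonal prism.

A prism on an n-gon has two n-gon bases and n rectangular sides: V = 2·48 = 96, E = 3·48 = 144, F = 48 + 2 = 50.
Check: V − E + F = 96 − 144 + 50 = 2.

144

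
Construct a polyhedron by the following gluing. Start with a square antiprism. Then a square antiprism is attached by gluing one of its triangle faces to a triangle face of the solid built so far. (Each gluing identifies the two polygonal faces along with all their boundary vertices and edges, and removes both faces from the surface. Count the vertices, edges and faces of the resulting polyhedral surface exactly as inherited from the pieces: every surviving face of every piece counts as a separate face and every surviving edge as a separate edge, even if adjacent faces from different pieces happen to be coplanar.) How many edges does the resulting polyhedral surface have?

29

A square antiprism: V=8, E=16, F=10.
Attach a square antiprism (V=8, E=16, F=10) along a 3-gon: merge 3 vertices and 3 edges, delete both glued faces → V=13, E=29, F=18.
Check: V − E + F = 13 − 29 + 18 = 2.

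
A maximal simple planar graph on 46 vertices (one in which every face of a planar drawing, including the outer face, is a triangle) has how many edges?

In a plane triangulation 3F = 2E and V − E + F = 2, so E = 3V − 6 = 3·46 − 6 = 132.

132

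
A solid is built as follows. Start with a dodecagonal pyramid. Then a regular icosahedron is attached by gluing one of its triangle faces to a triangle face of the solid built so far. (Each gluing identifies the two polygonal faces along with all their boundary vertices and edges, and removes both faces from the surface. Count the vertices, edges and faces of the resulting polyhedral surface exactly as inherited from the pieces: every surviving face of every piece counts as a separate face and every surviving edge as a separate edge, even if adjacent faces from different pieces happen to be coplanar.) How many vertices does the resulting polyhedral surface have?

22

A dodecagonal pyramid: V=13, E=24, F=13.
Attach a regular icosahedron (V=12, E=30, F=20) along a 3-gon: merge 3 vertices and 3 edges, delete both glued faces → V=22, E=51, F=31.
Check: V − E + F = 22 − 51 + 31 = 2.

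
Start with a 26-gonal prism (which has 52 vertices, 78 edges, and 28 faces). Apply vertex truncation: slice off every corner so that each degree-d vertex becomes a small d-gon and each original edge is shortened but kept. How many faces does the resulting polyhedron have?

80

Truncation replaces each original edge-end by a new vertex, so V′ = 2E = 156.
Each original edge survives, and each old vertex of degree d contributes d new edges; summing degrees gives Σd = 2E, so E′ = E + 2E = 3E = 234.
Each original face survives and each original vertex becomes one new face: F′ = F + V = 80.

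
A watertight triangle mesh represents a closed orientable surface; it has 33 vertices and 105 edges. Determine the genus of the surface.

2

Every face is a triangle and each edge borders two faces, so 3F = 2·105, giving F = 70.
χ = V − E + F = 33 − 105 + 70 = -2.
For a closed orientable surface χ = 2 − 2g, so g = (2 − (-2))/2 = 2.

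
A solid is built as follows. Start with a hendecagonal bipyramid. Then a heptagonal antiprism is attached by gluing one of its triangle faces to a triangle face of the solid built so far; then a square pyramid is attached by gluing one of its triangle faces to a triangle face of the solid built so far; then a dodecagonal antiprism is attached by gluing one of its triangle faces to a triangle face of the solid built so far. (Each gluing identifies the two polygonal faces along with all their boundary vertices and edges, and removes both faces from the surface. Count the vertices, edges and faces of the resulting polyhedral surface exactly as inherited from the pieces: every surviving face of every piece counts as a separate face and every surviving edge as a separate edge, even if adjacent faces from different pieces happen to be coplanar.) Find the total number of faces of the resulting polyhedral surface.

63

A hendecagonal bipyramid: V=13, E=33, F=22.
Attach a heptagonal antiprism (V=14, E=28, F=16) along a 3-gon: merge 3 vertices and 3 edges, delete both glued faces → V=24, E=58, F=36.
Attach a square pyramid (V=5, E=8, F=5) along a 3-gon: merge 3 vertices and 3 edges, delete both glued faces → V=26, E=63, F=39.
Attach a dodecagonal antiprism (V=24, E=48, F=26) along a 3-gon: merge 3 vertices and 3 edges, delete both glued faces → V=47, E=108, F=63.
Check: V − E + F = 47 − 108 + 63 = 2.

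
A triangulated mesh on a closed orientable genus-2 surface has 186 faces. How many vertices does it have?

χ = 2 − 2·2 = -2, and every face is a triangle so 3F = 2E.
E = 3·186/2 = 279. Then V = -2 + E − F = -2 + 279 − 186 = 91.

91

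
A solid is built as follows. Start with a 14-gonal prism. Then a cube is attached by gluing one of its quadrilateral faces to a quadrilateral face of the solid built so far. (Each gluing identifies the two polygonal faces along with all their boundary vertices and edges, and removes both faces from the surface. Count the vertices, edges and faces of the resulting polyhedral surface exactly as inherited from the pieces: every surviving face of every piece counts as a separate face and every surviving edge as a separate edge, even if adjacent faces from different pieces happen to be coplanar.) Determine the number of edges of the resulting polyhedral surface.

50

A 14-gonal prism: V=28, E=42, F=16.
Attach a cube (V=8, E=12, F=6) along a 4-gon: merge 4 vertices and 4 edges, delete both glued faces → V=32, E=50, F=20.
Check: V − E + F = 32 − 50 + 20 = 2.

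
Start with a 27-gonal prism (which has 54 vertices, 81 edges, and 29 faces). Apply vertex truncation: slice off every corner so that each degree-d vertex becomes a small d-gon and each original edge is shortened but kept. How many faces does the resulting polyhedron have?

Truncation replaces each original edge-end by a new vertex, so V′ = 2E = 162.
Each original edge survives, and each old vertex of degree d contributes d new edges; summing degrees gives Σd = 2E, so E′ = E + 2E = 3E = 243.
Each original face survives and each original vertex becomes one new face: F′ = F + V = 83.

83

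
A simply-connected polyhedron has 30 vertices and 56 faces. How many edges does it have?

Here V − E + F = 2.
E = V + F − (2) = 30 + 56 − (2) = 84.

84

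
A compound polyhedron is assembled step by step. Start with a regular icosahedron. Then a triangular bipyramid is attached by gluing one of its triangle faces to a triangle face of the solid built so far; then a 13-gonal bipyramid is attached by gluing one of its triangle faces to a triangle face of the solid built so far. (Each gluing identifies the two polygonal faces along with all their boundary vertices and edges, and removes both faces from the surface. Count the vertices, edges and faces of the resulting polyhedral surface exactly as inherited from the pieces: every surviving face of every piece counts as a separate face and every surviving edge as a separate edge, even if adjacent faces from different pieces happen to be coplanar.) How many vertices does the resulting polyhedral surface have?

26

A regular icosahedron: V=12, E=30, F=20.
Attach a triangular bipyramid (V=5, E=9, F=6) along a 3-gon: merge 3 vertices and 3 edges, delete both glued faces → V=14, E=36, F=24.
Attach a 13-gonal bipyramid (V=15, E=39, F=26) along a 3-gon: merge 3 vertices and 3 edges, delete both glued faces → V=26, E=72, F=48.
Check: V − E + F = 26 − 72 + 48 = 2.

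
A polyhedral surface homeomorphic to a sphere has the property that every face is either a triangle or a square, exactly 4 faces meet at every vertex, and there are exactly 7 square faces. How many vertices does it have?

Let x be the number of triangles; then F = 7 + x.
Edge–face incidences: 2E = 4·7 + 3·x = 28 + 3x.
Every vertex has degree 4, so 4V = 2E.
Euler: V − E + F = 2 ⇒ (2E)/4 − E + (7 + x) = 2.
Multiply by 8: 2·(2E) − 4·(2E) + 8·(7 + x) = 16, i.e. 56 + 8x − 2·(28 + 3x) = 16.
Collecting terms: 2x = 16, so x = 8.
Then 2E = 28 + 3·8 = 52, so E = 26, V = 2E/4 = 13, F = 7 + 8 = 15.

13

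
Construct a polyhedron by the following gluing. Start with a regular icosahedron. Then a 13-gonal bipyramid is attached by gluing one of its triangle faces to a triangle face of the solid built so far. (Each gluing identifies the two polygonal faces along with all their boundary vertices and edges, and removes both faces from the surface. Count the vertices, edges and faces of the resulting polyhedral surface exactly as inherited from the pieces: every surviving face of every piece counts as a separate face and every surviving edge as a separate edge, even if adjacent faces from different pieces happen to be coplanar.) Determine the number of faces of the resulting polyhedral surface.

44

A regular icosahedron: V=12, E=30, F=20.
Attach a 13-gonal bipyramid (V=15, E=39, F=26) along a 3-gon: merge 3 vertices and 3 edges, delete both glued faces → V=24, E=66, F=44.
Check: V − E + F = 24 − 66 + 44 = 2.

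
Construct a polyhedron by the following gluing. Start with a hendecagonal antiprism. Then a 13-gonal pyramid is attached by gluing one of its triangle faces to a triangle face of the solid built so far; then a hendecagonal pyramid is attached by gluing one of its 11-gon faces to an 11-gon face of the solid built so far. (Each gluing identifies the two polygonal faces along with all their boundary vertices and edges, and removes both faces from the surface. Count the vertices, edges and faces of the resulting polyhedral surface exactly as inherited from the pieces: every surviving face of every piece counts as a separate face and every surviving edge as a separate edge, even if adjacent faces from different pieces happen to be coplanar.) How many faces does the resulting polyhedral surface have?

A hendecagonal antiprism: V=22, E=44, F=24.
Attach a 13-gonal pyramid (V=14, E=26, F=14) along a 3-gon: merge 3 vertices and 3 edges, delete both glued faces → V=33, E=67, F=36.
Attach a hendecagonal pyramid (V=12, E=22, F=12) along an 11-gon: merge 11 vertices and 11 edges, delete both glued faces → V=34, E=78, F=46.
Check: V − E + F = 34 − 78 + 46 = 2.

46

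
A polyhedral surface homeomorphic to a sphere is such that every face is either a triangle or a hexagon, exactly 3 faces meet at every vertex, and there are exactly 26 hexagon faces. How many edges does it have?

84

Let x be the number of triangles; then F = 26 + x.
Edge–face incidences: 2E = 6·26 + 3·x = 156 + 3x.
Every vertex has degree 3, so 3V = 2E.
Euler: V − E + F = 2 ⇒ (2E)/3 − E + (26 + x) = 2.
Multiply by 6: 2·(2E) − 3·(2E) + 6·(26 + x) = 12, i.e. 156 + 6x − (156 + 3x) = 12.
Collecting terms: 3x = 12, so x = 4.
Then 2E = 156 + 3·4 = 168, so E = 84, V = 2E/3 = 56, F = 26 + 4 = 30.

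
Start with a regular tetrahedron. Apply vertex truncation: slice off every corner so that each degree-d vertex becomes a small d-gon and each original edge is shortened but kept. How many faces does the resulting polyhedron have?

The base solid has V = 4, E = 6, F = 4.
Truncation replaces each original edge-end by a new vertex, so V′ = 2E = 12.
Each original edge survives, and each old vertex of degree d contributes d new edges; summing degrees gives Σd = 2E, so E′ = E + 2E = 3E = 18.
Each original face survives and each original vertex becomes one new face: F′ = F + V = 8.

8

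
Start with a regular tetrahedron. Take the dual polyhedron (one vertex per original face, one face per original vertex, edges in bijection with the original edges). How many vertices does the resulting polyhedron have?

4

The base solid has V = 4, E = 6, F = 4.
The dual swaps V and F and preserves E: V′ = F = 4, E′ = E = 6, F′ = V = 4.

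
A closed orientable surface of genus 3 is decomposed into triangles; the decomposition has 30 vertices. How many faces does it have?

χ = 2 − 2·3 = -4, and every face is a triangle so 3F = 2E.
V − E + F = -4 with E = 3F/2 gives 30 − (3/2 − 1)·F = -4, so F = 68 and E = 102.

68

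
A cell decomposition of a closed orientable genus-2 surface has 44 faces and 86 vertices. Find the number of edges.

For a closed orientable surface of genus 2, χ = 2 − 2·2 = -2.
E = V + F − (-2) = 86 + 44 − (-2) = 132.

132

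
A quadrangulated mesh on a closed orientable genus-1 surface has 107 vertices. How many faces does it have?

χ = 2 − 2·1 = 0, and every face is a square so 4F = 2E.
V − E + F = 0 with E = 4F/2 gives 107 − (4/2 − 1)·F = 0, so F = 107 and E = 214.

107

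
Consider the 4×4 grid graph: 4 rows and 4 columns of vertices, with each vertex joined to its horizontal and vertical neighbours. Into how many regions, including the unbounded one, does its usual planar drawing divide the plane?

The grid has V = 4·4 = 16 vertices and E = 4·3 + 4·3 = 24 edges.
F = 2 − V + E = 2 − 16 + 24 = 10.

10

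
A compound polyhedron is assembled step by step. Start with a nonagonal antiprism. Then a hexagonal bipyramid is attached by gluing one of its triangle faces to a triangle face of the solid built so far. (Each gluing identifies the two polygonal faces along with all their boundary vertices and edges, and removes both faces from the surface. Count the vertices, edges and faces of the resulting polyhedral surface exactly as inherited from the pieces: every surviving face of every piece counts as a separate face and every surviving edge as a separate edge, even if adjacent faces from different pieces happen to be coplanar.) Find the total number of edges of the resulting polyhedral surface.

A nonagonal antiprism: V=18, E=36, F=20.
Attach a hexagonal bipyramid (V=8, E=18, F=12) along a 3-gon: merge 3 vertices and 3 edges, delete both glued faces → V=23, E=51, F=30.
Check: V − E + F = 23 − 51 + 30 = 2.

51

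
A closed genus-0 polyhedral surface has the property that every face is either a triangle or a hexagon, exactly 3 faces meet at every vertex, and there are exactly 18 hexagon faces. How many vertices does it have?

Let x be the number of triangles; then F = 18 + x.
Edge–face incidences: 2E = 6·18 + 3·x = 108 + 3x.
Every vertex has degree 3, so 3V = 2E.
Euler: V − E + F = 2 ⇒ (2E)/3 − E + (18 + x) = 2.
Multiply by 6: 2·(2E) − 3·(2E) + 6·(18 + x) = 12, i.e. 108 + 6x − (108 + 3x) = 12.
Collecting terms: 3x = 12, so x = 4.
Then 2E = 108 + 3·4 = 120, so E = 60, V = 2E/3 = 40, F = 18 + 4 = 22.

40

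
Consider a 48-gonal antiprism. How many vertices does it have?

An antiprism on an n-gon has two n-gon caps and 2n triangles: V = 2·48 = 96, E = 4·48 = 192, F = 2·48 + 2 = 98.

96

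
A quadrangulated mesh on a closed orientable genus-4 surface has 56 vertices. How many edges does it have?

124

χ = 2 − 2·4 = -6, and every face is a square so 4F = 2E.
V − E + F = -6 with E = 4F/2 gives 56 − (4/2 − 1)·F = -6, so F = 62 and E = 124.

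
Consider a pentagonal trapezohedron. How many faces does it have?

10

The n-trapezohedron (dual of the n-antiprism) has V = 2·5 + 2 = 12, E = 4·5 = 20, F = 2·5 = 10.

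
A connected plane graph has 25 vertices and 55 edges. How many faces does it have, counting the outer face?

32

Euler's formula for a connected plane graph: V − E + F = 2, so F = 2 − 25 + 55 = 32.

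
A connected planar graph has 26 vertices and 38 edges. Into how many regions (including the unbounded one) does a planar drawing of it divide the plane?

14

Euler's formula for a connected plane graph: V − E + F = 2, so F = 2 − 26 + 38 = 14.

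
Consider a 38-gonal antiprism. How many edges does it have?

152

An antiprism on an n-gon has two n-gon caps and 2n triangles: V = 2·38 = 76, E = 4·38 = 152, F = 2·38 + 2 = 78.
Check: V − E + F = 76 − 152 + 78 = 2.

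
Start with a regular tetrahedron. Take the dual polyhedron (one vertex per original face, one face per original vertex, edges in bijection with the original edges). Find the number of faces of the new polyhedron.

The base solid has V = 4, E = 6, F = 4.
The dual swaps V and F and preserves E: V′ = F = 4, E′ = E = 6, F′ = V = 4.

4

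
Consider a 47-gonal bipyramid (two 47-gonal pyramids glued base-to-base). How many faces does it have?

94

A bipyramid over an n-gon has 2n triangular faces and n + 2 vertices: V = 47 + 2 = 49, E = 3·47 = 141, F = 2·47 = 94.
Check: V − E + F = 49 − 141 + 94 = 2.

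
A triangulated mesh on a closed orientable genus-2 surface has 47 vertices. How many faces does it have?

χ = 2 − 2·2 = -2, and every face is a triangle so 3F = 2E.
V − E + F = -2 with E = 3F/2 gives 47 − (3/2 − 1)·F = -2, so F = 98 and E = 147.

98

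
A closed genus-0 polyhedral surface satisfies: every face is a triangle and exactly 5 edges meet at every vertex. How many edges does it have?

Each face has 3 edges and each edge borders two faces, so 2E = 3F.
Each vertex has degree 5, so 5V = 2E and hence V = 3F/5.
Euler: V − E + F = 2 ⇒ (3F/5) − (3F/2) + F = 2.
Multiply by 10: (6 − 15 + 10)F = 20, i.e. 1F = 20.
So F = 20, E = 3·20/2 = 30, V = 3·20/5 = 12.

30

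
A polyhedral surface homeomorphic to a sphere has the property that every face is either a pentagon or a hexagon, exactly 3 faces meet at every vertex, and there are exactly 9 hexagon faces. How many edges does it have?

57

Let x be the number of pentagons; then F = 9 + x.
Edge–face incidences: 2E = 6·9 + 5·x = 54 + 5x.
Every vertex has degree 3, so 3V = 2E.
Euler: V − E + F = 2 ⇒ (2E)/3 − E + (9 + x) = 2.
Multiply by 6: 2·(2E) − 3·(2E) + 6·(9 + x) = 12, i.e. 54 + 6x − (54 + 5x) = 12.
Collecting terms: x = 12.
Then 2E = 54 + 5·12 = 114, so E = 57, V = 2E/3 = 38, F = 9 + 12 = 21.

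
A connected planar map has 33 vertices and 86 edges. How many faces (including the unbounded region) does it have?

Euler's formula for a connected plane graph: V − E + F = 2, so F = 2 − 33 + 86 = 55.

55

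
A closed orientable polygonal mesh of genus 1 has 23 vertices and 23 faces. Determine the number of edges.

For a closed orientable surface of genus 1, χ = 2 − 2·1 = 0.
E = V + F − (0) = 23 + 23 − (0) = 46.

46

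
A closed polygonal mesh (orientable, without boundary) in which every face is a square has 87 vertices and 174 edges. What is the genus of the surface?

1

Every face is a square and each edge borders two faces, so 4F = 2·174, giving F = 87.
χ = V − E + F = 87 − 174 + 87 = 0.
For a closed orientable surface χ = 2 − 2g, so g = (2 − (0))/2 = 1.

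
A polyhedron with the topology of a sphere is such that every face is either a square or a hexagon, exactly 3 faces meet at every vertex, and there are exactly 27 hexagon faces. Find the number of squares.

6

Let x be the number of squares; then F = 27 + x.
Edge–face incidences: 2E = 6·27 + 4·x = 162 + 4x.
Every vertex has degree 3, so 3V = 2E.
Euler: V − E + F = 2 ⇒ (2E)/3 − E + (27 + x) = 2.
Multiply by 6: 2·(2E) − 3·(2E) + 6·(27 + x) = 12, i.e. 162 + 6x − (162 + 4x) = 12.
Collecting terms: 2x = 12, so x = 6.
Then 2E = 162 + 4·6 = 186, so E = 93, V = 2E/3 = 62, F = 27 + 6 = 33.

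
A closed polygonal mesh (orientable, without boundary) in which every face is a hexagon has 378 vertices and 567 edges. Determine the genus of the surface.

1

Every face is a hexagon and each edge borders two faces, so 6F = 2·567, giving F = 189.
χ = V − E + F = 378 − 567 + 189 = 0.
For a closed orientable surface χ = 2 − 2g, so g = (2 − (0))/2 = 1.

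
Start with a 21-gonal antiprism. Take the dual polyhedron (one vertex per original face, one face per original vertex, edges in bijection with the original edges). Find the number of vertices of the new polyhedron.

44

The base solid has V = 42, E = 84, F = 44.
The dual swaps V and F and preserves E: V′ = F = 44, E′ = E = 84, F′ = V = 42.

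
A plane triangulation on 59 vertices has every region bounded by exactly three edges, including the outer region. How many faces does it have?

114

In a plane triangulation 3F = 2E and V − E + F = 2, so F = 2V − 4 = 2·59 − 4 = 114.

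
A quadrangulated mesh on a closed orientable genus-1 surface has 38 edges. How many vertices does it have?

19

χ = 2 − 2·1 = 0, and every face is a square so 4F = 2E.
F = 2E/4 = 19. Then V = 0 + E − F = 0 + 38 − 19 = 19.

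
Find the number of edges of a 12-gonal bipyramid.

36

A bipyramid over an n-gon has 2n triangular faces and n + 2 vertices: V = 12 + 2 = 14, E = 3·12 = 36, F = 2·12 = 24.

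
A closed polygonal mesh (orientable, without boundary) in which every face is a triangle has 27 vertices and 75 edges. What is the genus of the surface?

Every face is a triangle and each edge borders two faces, so 3F = 2·75, giving F = 50.
χ = V − E + F = 27 − 75 + 50 = 2.
For a closed orientable surface χ = 2 − 2g, so g = (2 − (2))/2 = 0.

0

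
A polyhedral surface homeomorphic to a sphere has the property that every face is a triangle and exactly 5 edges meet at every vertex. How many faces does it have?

20

Each face has 3 edges and each edge borders two faces, so 2E = 3F.
Each vertex has degree 5, so 5V = 2E and hence V = 3F/5.
Euler: V − E + F = 2 ⇒ (3F/5) − (3F/2) + F = 2.
Multiply by 10: (6 − 15 + 10)F = 20, i.e. 1F = 20.
So F = 20, E = 3·20/2 = 30, V = 3·20/5 = 12.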